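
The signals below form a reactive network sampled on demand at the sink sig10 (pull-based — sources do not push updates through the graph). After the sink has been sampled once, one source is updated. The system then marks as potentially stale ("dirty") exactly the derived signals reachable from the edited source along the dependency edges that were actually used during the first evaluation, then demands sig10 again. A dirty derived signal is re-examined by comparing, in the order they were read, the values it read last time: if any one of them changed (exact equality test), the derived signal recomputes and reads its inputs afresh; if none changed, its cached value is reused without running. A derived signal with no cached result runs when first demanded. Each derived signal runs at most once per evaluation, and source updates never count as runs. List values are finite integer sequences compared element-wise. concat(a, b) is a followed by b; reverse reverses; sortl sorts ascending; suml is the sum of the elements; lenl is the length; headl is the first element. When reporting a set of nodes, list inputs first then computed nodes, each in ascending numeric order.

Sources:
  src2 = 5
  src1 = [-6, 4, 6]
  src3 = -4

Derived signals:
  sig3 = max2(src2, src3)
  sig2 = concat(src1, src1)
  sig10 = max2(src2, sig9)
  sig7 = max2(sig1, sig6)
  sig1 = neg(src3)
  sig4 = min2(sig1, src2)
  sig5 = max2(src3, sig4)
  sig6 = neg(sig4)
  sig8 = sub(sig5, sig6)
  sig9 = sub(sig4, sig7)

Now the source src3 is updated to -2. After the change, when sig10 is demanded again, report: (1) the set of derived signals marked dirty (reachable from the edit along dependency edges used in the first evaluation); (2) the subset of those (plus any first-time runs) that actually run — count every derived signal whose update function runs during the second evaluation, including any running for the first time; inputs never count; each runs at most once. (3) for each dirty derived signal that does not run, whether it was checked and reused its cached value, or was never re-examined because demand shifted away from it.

Initial pass — values computed on the first demand:
  sig1 = neg(-4) = 4
  sig4 = min2(4, 5) = 4
  sig6 = neg(4) = -4
  sig7 = max2(4, -4) = 4
  sig9 = sub(4, 4) = 0
  sig10 = max2(5, 0) = 5

Second demand — change propagation:
  sig1: re-runs because src3 -4->-2; new result 2.
  sig4: re-runs because sig1 4->2; new result 2.
  sig6: re-runs because sig4 4->2; new result -2.
  sig7: re-runs because sig1 4->2; sig6 -4->-2; new result 2.
  sig9: re-runs because sig4 4->2; sig7 4->2; new result 0 (unchanged).
  sig10: re-examined; everything it read last time is the same (src2 unchanged, sig9 unchanged) — cache 5 kept, no run.

The important point: sig9 recomputes to an identical value, and the output ends up unchanged.

Dirty set: sig1, sig4, sig6, sig7, sig9, sig10.
Run set: sig1, sig4, sig6, sig7, sig9 (5 run).
Re-examined without running (cache reused): sig10.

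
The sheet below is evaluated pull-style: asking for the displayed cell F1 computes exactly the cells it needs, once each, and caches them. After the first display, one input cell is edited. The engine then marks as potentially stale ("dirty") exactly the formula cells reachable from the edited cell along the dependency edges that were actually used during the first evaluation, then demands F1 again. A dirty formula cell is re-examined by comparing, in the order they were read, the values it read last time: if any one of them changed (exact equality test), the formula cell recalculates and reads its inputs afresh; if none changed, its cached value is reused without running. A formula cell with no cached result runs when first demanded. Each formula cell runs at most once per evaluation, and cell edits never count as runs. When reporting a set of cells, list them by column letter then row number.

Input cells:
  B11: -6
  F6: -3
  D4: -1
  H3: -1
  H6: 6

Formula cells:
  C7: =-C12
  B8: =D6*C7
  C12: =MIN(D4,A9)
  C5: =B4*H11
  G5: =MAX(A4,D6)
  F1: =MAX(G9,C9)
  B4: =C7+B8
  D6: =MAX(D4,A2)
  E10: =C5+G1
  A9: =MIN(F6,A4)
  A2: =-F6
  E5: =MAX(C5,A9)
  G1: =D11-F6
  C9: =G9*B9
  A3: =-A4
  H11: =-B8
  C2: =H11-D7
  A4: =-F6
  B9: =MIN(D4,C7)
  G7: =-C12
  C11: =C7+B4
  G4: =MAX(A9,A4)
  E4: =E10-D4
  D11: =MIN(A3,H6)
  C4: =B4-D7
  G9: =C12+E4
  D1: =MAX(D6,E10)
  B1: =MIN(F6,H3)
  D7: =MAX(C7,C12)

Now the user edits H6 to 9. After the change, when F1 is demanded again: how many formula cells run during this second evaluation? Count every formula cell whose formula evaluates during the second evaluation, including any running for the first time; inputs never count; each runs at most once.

1 formula cells run: D11.
Note the absorption at D11: it re-runs yet its value is the same, leaving the output's value untouched.

First demand of the output computes:
  A2 = -(-3) = 3
  A4 = -(-3) = 3
  A3 = -(3) = -3
  A9 = MIN(-3, 3) = -3
  C12 = MIN(-1, -3) = -3
  C7 = -(-3) = 3
  B9 = MIN(-1, 3) = -1
  D6 = MAX(-1, 3) = 3
  B8 = 3 * 3 = 9
  B4 = 3 + 9 = 12
  D11 = MIN(-3, 6) = -3
  G1 = -3 - -3 = 0
  H11 = -(9) = -9
  C5 = 12 * -9 = -108
  E10 = -108 + 0 = -108
  E4 = -108 - -1 = -107
  G9 = -3 + -107 = -110
  C9 = -110 * -1 = 110
  F1 = MAX(-110, 110) = 110

After the edit, cleaning proceeds:
  D11: a read changed (H6 6->9) — executes, giving -3 — identical to its old value.
  G1: dirty, but its reads are unchanged (D11 unchanged, F6 unchanged); cached 0 stands.
  E10: dirty, but its reads are unchanged (C5 unchanged, G1 unchanged); cached -108 stands.
  E4: dirty, but its reads are unchanged (E10 unchanged, D4 unchanged); cached -107 stands.
  G9: dirty, but its reads are unchanged (C12 unchanged, E4 unchanged); cached -110 stands.
  C9: dirty, but its reads are unchanged (G9 unchanged, B9 unchanged); cached 110 stands.
  F1: dirty, but its reads are unchanged (G9 unchanged, C9 unchanged); cached 110 stands.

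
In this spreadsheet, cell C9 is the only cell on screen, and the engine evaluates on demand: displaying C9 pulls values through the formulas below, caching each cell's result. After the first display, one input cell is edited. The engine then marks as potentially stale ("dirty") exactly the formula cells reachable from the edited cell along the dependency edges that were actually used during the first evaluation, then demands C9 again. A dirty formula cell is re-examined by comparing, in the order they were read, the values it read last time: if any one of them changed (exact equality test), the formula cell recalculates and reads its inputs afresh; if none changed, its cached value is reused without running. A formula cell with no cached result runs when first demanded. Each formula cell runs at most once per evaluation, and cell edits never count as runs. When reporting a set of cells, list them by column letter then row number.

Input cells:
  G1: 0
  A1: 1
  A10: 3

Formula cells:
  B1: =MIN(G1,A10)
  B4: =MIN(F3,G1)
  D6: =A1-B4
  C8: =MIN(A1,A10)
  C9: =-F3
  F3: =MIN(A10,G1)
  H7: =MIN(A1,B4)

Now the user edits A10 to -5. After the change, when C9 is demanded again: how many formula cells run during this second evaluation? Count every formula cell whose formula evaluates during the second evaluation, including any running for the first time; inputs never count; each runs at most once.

Run set: C9, F3 (2 run).

Initial pass — values computed on the first demand:
  F3 = MIN(3, 0) = 0
  C9 = -(0) = 0

Second demand — change propagation:
  F3: re-runs because A10 3->-5; new result -5.
  C9: re-runs because F3 0->-5; new result 5.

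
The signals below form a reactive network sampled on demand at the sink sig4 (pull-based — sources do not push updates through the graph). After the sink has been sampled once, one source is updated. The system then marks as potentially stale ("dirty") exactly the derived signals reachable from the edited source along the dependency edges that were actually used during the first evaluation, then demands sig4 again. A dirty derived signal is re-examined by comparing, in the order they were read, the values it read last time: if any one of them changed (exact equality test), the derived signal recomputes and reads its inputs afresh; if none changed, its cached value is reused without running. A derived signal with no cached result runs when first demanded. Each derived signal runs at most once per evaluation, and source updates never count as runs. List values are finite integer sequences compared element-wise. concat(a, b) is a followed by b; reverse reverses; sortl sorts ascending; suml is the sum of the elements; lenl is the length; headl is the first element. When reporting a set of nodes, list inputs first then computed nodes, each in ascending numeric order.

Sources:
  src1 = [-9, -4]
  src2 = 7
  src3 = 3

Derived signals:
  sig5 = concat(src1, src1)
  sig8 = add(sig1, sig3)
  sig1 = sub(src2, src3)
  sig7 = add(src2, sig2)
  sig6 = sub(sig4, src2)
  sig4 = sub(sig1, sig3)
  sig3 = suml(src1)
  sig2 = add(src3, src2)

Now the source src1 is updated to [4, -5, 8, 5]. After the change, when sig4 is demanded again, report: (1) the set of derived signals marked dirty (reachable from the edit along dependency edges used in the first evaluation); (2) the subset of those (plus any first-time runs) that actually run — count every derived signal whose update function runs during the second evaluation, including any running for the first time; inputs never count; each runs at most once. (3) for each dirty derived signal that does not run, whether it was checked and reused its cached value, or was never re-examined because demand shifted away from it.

Dirty set: sig3, sig4.
Run set: sig3, sig4 (2 run).
All dirty derived signals ended up running.

Initial pass — values computed on the first demand:
  sig1 = sub(7, 3) = 4
  sig3 = suml([-9, -4]) = -13
  sig4 = sub(4, -13) = 17

Second demand — change propagation:
  sig3: re-runs because src1 [-9, -4]->[4, -5, 8, 5]; new result 12.
  sig4: re-runs because sig3 -13->12; new result -8.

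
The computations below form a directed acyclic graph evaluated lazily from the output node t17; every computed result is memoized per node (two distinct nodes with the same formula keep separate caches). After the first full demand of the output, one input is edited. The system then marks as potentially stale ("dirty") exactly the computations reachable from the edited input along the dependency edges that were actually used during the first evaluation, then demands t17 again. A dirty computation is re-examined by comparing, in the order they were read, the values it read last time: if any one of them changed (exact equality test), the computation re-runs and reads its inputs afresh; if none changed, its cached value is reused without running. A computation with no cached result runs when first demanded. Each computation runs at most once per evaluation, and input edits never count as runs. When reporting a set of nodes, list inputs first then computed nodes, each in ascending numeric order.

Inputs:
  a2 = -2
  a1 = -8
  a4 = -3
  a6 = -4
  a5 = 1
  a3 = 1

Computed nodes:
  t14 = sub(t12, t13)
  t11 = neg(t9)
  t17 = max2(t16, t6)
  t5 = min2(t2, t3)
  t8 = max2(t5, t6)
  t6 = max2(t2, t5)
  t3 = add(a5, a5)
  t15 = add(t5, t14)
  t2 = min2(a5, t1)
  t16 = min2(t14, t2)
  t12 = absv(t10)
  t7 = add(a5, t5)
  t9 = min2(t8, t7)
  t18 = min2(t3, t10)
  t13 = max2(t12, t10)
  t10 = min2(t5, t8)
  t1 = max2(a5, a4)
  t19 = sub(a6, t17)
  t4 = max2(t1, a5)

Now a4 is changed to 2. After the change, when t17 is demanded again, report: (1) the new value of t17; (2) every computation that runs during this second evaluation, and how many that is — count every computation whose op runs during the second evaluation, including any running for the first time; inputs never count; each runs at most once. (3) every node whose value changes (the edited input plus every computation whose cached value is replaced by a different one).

Demanding t17 again yields 1.
2 computations run: t1, t2.
The nodes whose values change: a4, t1.
Note the absorption at t2: it re-runs yet its value is the same, leaving the output's value untouched.

First demand of the output computes:
  t1 = max2(1, -3) = 1
  t2 = min2(1, 1) = 1
  t3 = add(1, 1) = 2
  t5 = min2(1, 2) = 1
  t6 = max2(1, 1) = 1
  t8 = max2(1, 1) = 1
  t10 = min2(1, 1) = 1
  t12 = absv(1) = 1
  t13 = max2(1, 1) = 1
  t14 = sub(1, 1) = 0
  t16 = min2(0, 1) = 0
  t17 = max2(0, 1) = 1

After the edit, cleaning proceeds:
  t1: a read changed (a4 -3->2) — executes, giving 2.
  t2: a read changed (t1 1->2) — executes, giving 1 — identical to its old value.
  t5: dirty, but its reads are unchanged (t2 unchanged, t3 unchanged); cached 1 stands.
  t6: dirty, but its reads are unchanged (t2 unchanged, t5 unchanged); cached 1 stands.
  t8: dirty, but its reads are unchanged (t5 unchanged, t6 unchanged); cached 1 stands.
  t10: dirty, but its reads are unchanged (t5 unchanged, t8 unchanged); cached 1 stands.
  t12: dirty, but its reads are unchanged (t10 unchanged); cached 1 stands.
  t13: dirty, but its reads are unchanged (t12 unchanged, t10 unchanged); cached 1 stands.
  t14: dirty, but its reads are unchanged (t12 unchanged, t13 unchanged); cached 0 stands.
  t16: dirty, but its reads are unchanged (t14 unchanged, t2 unchanged); cached 0 stands.
  t17: dirty, but its reads are unchanged (t16 unchanged, t6 unchanged); cached 1 stands.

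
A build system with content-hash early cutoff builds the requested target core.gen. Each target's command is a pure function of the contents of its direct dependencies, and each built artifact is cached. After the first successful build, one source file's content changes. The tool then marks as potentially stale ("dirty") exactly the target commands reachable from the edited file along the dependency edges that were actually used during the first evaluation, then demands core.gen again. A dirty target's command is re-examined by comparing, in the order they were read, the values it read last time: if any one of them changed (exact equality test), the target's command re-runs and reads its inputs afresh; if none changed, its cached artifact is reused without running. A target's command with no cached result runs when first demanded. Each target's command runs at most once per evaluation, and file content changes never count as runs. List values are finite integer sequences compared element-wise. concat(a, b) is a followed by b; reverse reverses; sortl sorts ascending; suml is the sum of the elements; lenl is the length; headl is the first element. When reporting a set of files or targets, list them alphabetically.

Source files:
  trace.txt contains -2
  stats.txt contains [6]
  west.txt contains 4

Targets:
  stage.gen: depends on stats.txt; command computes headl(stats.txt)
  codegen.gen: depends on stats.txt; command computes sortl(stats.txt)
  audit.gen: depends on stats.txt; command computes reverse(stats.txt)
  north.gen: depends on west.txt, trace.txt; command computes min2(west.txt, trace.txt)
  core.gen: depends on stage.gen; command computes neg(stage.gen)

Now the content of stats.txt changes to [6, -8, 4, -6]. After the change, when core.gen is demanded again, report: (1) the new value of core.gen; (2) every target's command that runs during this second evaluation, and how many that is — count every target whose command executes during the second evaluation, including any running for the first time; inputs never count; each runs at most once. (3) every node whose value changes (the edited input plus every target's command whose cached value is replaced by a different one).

New value of core.gen: -6.
Target commands that run: stage.gen — 1 in total.
Values that change: stats.txt.
Key observation: the change is absorbed at stage.gen — it re-runs but produces the same value, and the output's value is unchanged.

First evaluation (everything demanded from the output):
  stage.gen = headl([6]) = 6
  core.gen = neg(6) = -6

Propagation after the edit:
  stage.gen: runs — stats.txt [6]->[6, -8, 4, -6]; result 6 (same value as before).
  core.gen: checked — values it read are unchanged (stage.gen unchanged); reused cached -6 without running.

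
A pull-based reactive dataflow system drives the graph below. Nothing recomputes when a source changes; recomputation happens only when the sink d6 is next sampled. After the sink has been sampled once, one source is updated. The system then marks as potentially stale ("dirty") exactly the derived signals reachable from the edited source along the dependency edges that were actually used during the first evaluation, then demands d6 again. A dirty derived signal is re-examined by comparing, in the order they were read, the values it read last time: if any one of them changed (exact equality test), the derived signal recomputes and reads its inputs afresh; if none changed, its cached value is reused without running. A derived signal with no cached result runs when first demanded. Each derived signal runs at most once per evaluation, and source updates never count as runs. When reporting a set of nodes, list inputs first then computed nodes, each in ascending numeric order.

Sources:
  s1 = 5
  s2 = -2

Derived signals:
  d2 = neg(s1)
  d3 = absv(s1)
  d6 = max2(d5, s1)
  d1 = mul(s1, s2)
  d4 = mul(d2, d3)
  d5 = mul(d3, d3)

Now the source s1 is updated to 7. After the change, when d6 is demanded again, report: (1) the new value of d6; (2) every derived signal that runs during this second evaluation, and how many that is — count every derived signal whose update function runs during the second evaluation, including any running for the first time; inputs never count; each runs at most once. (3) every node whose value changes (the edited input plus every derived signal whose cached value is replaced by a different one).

New value of d6: 49.
Derived signals that run: d3, d5, d6 — 3 in total.
Values that change: s1, d3, d5, d6.

First evaluation (everything demanded from the output):
  d3 = absv(5) = 5
  d5 = mul(5, 5) = 25
  d6 = max2(25, 5) = 25

Propagation after the edit:
  d3: runs — s1 5->7; result 7.
  d5: runs — d3 5->7; d3 5->7; result 49.
  d6: runs — d5 25->49; s1 5->7; result 49.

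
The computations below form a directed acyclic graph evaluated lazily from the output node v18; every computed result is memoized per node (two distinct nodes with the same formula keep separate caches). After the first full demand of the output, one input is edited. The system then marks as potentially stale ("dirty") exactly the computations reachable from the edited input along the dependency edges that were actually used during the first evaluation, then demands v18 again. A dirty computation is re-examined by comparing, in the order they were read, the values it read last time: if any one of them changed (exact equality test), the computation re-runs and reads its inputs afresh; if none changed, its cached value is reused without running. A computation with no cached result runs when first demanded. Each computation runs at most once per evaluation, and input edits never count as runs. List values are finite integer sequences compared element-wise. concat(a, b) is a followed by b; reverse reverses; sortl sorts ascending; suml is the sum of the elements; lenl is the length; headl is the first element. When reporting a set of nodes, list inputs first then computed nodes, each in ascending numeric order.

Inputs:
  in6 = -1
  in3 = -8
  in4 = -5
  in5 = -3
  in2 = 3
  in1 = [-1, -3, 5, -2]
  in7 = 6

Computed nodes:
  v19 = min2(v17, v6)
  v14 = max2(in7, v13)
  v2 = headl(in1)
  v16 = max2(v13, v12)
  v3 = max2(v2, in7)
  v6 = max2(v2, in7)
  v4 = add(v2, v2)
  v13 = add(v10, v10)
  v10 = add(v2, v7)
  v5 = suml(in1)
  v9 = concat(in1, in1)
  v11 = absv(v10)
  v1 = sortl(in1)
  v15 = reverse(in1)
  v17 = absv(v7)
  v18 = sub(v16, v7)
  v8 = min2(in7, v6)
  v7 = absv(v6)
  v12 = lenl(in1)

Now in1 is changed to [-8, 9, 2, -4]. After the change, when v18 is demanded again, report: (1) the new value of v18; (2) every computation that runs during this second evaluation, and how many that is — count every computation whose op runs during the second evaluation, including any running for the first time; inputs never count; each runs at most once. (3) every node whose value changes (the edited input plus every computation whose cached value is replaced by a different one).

Demanding v18 again yields -2.
7 computations run: v2, v6, v10, v12, v13, v16, v18.
The nodes whose values change: in1, v2, v10, v13, v16, v18.
Note where the cutoff bites: v7 is checked, finds nothing changed, and keeps its cache.

First demand of the output computes:
  v2 = headl([-1, -3, 5, -2]) = -1
  v6 = max2(-1, 6) = 6
  v7 = absv(6) = 6
  v10 = add(-1, 6) = 5
  v12 = lenl([-1, -3, 5, -2]) = 4
  v13 = add(5, 5) = 10
  v16 = max2(10, 4) = 10
  v18 = sub(10, 6) = 4

After the edit, cleaning proceeds:
  v2: a read changed (in1 [-1, -3, 5, -2]->[-8, 9, 2, -4]) — executes, giving -8.
  v6: a read changed (v2 -1->-8) — executes, giving 6 — identical to its old value.
  v7: dirty, but its reads are unchanged (v6 unchanged); cached 6 stands.
  v10: a read changed (v2 -1->-8) — executes, giving -2.
  v12: a read changed (in1 [-1, -3, 5, -2]->[-8, 9, 2, -4]) — executes, giving 4 — identical to its old value.
  v13: a read changed (v10 5->-2; v10 5->-2) — executes, giving -4.
  v16: a read changed (v13 10->-4) — executes, giving 4.
  v18: a read changed (v16 10->4) — executes, giving -2.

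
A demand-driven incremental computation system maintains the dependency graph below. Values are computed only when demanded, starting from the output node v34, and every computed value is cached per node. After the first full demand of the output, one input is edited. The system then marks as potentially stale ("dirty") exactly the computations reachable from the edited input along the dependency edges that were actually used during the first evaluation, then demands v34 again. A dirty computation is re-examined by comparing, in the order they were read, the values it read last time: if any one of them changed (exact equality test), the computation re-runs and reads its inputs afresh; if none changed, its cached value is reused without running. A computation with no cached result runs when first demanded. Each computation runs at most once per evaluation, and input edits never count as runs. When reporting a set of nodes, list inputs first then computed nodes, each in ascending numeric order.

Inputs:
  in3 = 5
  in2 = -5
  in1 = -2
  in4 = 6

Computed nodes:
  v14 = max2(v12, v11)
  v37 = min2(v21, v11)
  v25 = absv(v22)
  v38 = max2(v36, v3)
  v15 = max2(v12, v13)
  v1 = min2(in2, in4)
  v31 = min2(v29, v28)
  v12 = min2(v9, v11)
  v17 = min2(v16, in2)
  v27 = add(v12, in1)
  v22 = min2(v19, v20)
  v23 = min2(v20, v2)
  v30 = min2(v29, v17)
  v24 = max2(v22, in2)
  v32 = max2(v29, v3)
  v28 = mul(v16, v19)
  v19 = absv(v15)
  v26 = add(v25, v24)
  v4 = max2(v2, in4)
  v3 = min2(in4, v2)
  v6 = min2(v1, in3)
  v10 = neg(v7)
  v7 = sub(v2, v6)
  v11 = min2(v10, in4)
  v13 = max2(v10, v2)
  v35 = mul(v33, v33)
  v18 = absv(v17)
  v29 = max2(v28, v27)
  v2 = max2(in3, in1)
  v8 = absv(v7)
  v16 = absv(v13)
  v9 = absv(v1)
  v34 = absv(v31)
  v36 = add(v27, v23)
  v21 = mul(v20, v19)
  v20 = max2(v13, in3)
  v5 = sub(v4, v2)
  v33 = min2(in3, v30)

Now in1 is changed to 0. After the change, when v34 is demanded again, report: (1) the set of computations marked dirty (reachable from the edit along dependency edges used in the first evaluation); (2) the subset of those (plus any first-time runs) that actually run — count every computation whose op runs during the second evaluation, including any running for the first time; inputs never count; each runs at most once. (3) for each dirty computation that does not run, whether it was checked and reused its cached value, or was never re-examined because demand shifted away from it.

Marked dirty: v2, v7, v10, v11, v12, v13, v15, v16, v19, v27, v28, v29, v31, v34.
Computations that run: v2, v27, v29 — 3 in total.
Checked but reused from cache: v7, v10, v11, v12, v13, v15, v16, v19, v28, v31, v34.
Key observation: the cutoff stops propagation at v7 — its inputs' values are unchanged, so it reuses its cache.

First evaluation (everything demanded from the output):
  v1 = min2(-5, 6) = -5
  v2 = max2(5, -2) = 5
  v6 = min2(-5, 5) = -5
  v7 = sub(5, -5) = 10
  v9 = absv(-5) = 5
  v10 = neg(10) = -10
  v11 = min2(-10, 6) = -10
  v12 = min2(5, -10) = -10
  v13 = max2(-10, 5) = 5
  v15 = max2(-10, 5) = 5
  v16 = absv(5) = 5
  v19 = absv(5) = 5
  v27 = add(-10, -2) = -12
  v28 = mul(5, 5) = 25
  v29 = max2(25, -12) = 25
  v31 = min2(25, 25) = 25
  v34 = absv(25) = 25

Propagation after the edit:
  v2: runs — in1 -2->0; result 5 (same value as before).
  v7: checked — values it read are unchanged (v2 unchanged, v6 unchanged); reused cached 10 without running.
  v10: checked — values it read are unchanged (v7 unchanged); reused cached -10 without running.
  v11: checked — values it read are unchanged (v10 unchanged, in4 unchanged); reused cached -10 without running.
  v12: checked — values it read are unchanged (v9 unchanged, v11 unchanged); reused cached -10 without running.
  v13: checked — values it read are unchanged (v10 unchanged, v2 unchanged); reused cached 5 without running.
  v15: checked — values it read are unchanged (v12 unchanged, v13 unchanged); reused cached 5 without running.
  v16: checked — values it read are unchanged (v13 unchanged); reused cached 5 without running.
  v19: checked — values it read are unchanged (v15 unchanged); reused cached 5 without running.
  v27: runs — in1 -2->0; result -10.
  v28: checked — values it read are unchanged (v16 unchanged, v19 unchanged); reused cached 25 without running.
  v29: runs — v27 -12->-10; result 25 (same value as before).
  v31: checked — values it read are unchanged (v29 unchanged, v28 unchanged); reused cached 25 without running.
  v34: checked — values it read are unchanged (v31 unchanged); reused cached 25 without running.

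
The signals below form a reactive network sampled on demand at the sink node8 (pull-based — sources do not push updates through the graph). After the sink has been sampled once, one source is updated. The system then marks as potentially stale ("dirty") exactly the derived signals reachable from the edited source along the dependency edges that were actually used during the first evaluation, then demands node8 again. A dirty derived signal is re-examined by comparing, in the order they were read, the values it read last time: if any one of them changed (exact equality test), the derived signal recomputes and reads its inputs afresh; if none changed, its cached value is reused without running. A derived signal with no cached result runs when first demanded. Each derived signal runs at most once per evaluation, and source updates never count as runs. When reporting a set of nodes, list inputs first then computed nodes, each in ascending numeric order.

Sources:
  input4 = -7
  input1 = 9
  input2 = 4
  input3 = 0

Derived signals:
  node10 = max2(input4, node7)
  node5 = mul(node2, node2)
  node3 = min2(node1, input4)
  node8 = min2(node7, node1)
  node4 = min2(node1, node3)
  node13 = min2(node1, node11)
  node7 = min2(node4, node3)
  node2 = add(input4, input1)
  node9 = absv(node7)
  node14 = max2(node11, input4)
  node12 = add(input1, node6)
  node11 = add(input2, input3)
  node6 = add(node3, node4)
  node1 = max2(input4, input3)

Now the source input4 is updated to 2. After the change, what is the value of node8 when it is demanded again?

Initial pass — values computed on the first demand:
  node1 = max2(-7, 0) = 0
  node3 = min2(0, -7) = -7
  node4 = min2(0, -7) = -7
  node7 = min2(-7, -7) = -7
  node8 = min2(-7, 0) = -7

Second demand — change propagation:
  node1: re-runs because input4 -7->2; new result 2.
  node3: re-runs because node1 0->2; input4 -7->2; new result 2.
  node4: re-runs because node1 0->2; node3 -7->2; new result 2.
  node7: re-runs because node4 -7->2; node3 -7->2; new result 2.
  node8: re-runs because node7 -7->2; node1 0->2; new result 2.

node8 now evaluates to 2.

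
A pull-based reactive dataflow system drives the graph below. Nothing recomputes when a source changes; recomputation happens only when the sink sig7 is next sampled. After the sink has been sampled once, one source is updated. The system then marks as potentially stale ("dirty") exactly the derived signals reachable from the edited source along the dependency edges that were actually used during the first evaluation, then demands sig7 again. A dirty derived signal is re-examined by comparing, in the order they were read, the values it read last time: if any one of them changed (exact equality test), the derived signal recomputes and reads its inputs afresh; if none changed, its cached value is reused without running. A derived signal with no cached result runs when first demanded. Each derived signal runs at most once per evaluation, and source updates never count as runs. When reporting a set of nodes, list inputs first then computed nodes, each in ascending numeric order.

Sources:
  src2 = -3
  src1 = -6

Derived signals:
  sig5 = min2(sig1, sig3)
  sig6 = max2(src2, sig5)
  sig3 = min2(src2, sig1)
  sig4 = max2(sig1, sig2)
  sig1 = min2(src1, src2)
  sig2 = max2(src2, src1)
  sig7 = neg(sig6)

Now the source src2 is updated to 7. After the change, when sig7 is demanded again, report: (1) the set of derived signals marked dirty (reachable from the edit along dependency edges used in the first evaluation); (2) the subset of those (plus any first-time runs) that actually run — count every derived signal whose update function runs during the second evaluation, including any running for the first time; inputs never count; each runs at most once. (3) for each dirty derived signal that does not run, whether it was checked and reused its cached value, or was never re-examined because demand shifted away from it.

First evaluation (everything demanded from the output):
  sig1 = min2(-6, -3) = -6
  sig3 = min2(-3, -6) = -6
  sig5 = min2(-6, -6) = -6
  sig6 = max2(-3, -6) = -3
  sig7 = neg(-3) = 3

Propagation after the edit:
  sig1: runs — src2 -3->7; result -6 (same value as before).
  sig3: runs — src2 -3->7; result -6 (same value as before).
  sig5: checked — values it read are unchanged (sig1 unchanged, sig3 unchanged); reused cached -6 without running.
  sig6: runs — src2 -3->7; result 7.
  sig7: runs — sig6 -3->7; result -7.

Key observation: the cutoff stops propagation at sig5 — its inputs' values are unchanged, so it reuses its cache.

Marked dirty: sig1, sig3, sig5, sig6, sig7.
Derived signals that run: sig1, sig3, sig6, sig7 — 4 in total.
Checked but reused from cache: sig5.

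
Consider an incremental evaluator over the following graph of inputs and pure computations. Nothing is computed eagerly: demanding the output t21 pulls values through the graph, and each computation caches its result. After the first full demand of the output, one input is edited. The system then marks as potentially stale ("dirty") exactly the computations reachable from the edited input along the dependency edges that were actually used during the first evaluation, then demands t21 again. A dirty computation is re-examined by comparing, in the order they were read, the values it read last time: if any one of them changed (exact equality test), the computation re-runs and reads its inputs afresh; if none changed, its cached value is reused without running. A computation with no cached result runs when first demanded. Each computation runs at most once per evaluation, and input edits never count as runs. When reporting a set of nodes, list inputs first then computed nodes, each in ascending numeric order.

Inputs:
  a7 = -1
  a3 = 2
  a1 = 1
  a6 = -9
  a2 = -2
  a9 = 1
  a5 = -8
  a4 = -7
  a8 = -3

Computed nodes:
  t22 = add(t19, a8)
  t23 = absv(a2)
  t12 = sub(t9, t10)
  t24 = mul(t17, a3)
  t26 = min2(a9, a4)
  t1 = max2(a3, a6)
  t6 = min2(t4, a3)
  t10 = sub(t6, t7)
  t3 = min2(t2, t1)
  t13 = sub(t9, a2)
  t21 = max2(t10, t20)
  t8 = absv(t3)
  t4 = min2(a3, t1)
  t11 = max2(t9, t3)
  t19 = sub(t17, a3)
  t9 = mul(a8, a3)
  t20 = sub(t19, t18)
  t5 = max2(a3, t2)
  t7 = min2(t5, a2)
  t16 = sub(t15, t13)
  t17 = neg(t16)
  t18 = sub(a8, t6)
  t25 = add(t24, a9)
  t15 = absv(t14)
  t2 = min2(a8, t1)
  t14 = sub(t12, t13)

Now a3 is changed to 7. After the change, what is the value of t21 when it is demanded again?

Initial pass — values computed on the first demand:
  t1 = max2(2, -9) = 2
  t2 = min2(-3, 2) = -3
  t4 = min2(2, 2) = 2
  t5 = max2(2, -3) = 2
  t6 = min2(2, 2) = 2
  t7 = min2(2, -2) = -2
  t9 = mul(-3, 2) = -6
  t10 = sub(2, -2) = 4
  t12 = sub(-6, 4) = -10
  t13 = sub(-6, -2) = -4
  t14 = sub(-10, -4) = -6
  t15 = absv(-6) = 6
  t16 = sub(6, -4) = 10
  t17 = neg(10) = -10
  t18 = sub(-3, 2) = -5
  t19 = sub(-10, 2) = -12
  t20 = sub(-12, -5) = -7
  t21 = max2(4, -7) = 4

Second demand — change propagation:
  t1: re-runs because a3 2->7; new result 7.
  t2: re-runs because t1 2->7; new result -3 (unchanged).
  t4: re-runs because a3 2->7; t1 2->7; new result 7.
  t5: re-runs because a3 2->7; new result 7.
  t6: re-runs because t4 2->7; a3 2->7; new result 7.
  t7: re-runs because t5 2->7; new result -2 (unchanged).
  t9: re-runs because a3 2->7; new result -21.
  t10: re-runs because t6 2->7; new result 9.
  t12: re-runs because t9 -6->-21; t10 4->9; new result -30.
  t13: re-runs because t9 -6->-21; new result -19.
  t14: re-runs because t12 -10->-30; t13 -4->-19; new result -11.
  t15: re-runs because t14 -6->-11; new result 11.
  t16: re-runs because t15 6->11; t13 -4->-19; new result 30.
  t17: re-runs because t16 10->30; new result -30.
  t18: re-runs because t6 2->7; new result -10.
  t19: re-runs because t17 -10->-30; a3 2->7; new result -37.
  t20: re-runs because t19 -12->-37; t18 -5->-10; new result -27.
  t21: re-runs because t10 4->9; t20 -7->-27; new result 9.

t21 now evaluates to 9.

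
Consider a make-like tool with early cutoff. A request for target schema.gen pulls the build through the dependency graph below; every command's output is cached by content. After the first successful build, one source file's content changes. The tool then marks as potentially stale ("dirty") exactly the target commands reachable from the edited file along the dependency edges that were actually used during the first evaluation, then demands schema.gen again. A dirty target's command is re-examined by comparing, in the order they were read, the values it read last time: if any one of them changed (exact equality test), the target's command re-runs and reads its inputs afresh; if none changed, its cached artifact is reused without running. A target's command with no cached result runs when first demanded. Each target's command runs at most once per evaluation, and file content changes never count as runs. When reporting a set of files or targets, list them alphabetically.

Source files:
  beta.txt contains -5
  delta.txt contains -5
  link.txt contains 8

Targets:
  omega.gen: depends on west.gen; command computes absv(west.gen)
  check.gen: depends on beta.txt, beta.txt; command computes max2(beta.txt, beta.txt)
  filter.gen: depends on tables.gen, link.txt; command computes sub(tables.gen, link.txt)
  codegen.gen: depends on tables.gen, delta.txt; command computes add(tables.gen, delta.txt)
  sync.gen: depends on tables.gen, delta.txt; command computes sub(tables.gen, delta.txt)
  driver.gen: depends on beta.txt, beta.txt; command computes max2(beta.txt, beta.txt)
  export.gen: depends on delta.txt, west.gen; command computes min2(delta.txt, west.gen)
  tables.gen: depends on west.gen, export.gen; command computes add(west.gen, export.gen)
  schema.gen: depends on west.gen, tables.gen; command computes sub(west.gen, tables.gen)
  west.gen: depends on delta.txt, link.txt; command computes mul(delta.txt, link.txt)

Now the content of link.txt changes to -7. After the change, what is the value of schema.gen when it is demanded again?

Demanding schema.gen again yields 5.

First demand of the output computes:
  west.gen = mul(-5, 8) = -40
  export.gen = min2(-5, -40) = -40
  tables.gen = add(-40, -40) = -80
  schema.gen = sub(-40, -80) = 40

After the edit, cleaning proceeds:
  west.gen: a read changed (link.txt 8->-7) — executes, giving 35.
  export.gen: a read changed (west.gen -40->35) — executes, giving -5.
  tables.gen: a read changed (west.gen -40->35; export.gen -40->-5) — executes, giving 30.
  schema.gen: a read changed (west.gen -40->35; tables.gen -80->30) — executes, giving 5.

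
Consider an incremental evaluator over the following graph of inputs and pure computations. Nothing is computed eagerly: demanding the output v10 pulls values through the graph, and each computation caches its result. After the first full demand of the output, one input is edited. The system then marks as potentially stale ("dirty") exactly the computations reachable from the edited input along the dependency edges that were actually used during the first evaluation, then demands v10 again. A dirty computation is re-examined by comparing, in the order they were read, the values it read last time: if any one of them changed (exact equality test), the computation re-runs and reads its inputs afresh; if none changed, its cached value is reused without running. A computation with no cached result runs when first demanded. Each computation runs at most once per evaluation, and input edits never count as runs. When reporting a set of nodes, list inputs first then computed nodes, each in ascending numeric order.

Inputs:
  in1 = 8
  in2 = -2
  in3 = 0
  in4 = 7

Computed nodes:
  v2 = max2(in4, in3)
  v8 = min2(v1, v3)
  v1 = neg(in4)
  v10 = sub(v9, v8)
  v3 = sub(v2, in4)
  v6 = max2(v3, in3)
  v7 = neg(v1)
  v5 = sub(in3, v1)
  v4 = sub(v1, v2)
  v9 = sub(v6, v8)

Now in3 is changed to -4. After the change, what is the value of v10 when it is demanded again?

v10 now evaluates to 14.
The important point: at v3 every value read last time is unchanged, so the dirty flag clears without a run.

Initial pass — values computed on the first demand:
  v1 = neg(7) = -7
  v2 = max2(7, 0) = 7
  v3 = sub(7, 7) = 0
  v6 = max2(0, 0) = 0
  v8 = min2(-7, 0) = -7
  v9 = sub(0, -7) = 7
  v10 = sub(7, -7) = 14

Second demand — change propagation:
  v2: re-runs because in3 0->-4; new result 7 (unchanged).
  v3: re-examined; everything it read last time is the same (v2 unchanged, in4 unchanged) — cache 0 kept, no run.
  v6: re-runs because in3 0->-4; new result 0 (unchanged).
  v8: re-examined; everything it read last time is the same (v1 unchanged, v3 unchanged) — cache -7 kept, no run.
  v9: re-examined; everything it read last time is the same (v6 unchanged, v8 unchanged) — cache 7 kept, no run.
  v10: re-examined; everything it read last time is the same (v9 unchanged, v8 unchanged) — cache 14 kept, no run.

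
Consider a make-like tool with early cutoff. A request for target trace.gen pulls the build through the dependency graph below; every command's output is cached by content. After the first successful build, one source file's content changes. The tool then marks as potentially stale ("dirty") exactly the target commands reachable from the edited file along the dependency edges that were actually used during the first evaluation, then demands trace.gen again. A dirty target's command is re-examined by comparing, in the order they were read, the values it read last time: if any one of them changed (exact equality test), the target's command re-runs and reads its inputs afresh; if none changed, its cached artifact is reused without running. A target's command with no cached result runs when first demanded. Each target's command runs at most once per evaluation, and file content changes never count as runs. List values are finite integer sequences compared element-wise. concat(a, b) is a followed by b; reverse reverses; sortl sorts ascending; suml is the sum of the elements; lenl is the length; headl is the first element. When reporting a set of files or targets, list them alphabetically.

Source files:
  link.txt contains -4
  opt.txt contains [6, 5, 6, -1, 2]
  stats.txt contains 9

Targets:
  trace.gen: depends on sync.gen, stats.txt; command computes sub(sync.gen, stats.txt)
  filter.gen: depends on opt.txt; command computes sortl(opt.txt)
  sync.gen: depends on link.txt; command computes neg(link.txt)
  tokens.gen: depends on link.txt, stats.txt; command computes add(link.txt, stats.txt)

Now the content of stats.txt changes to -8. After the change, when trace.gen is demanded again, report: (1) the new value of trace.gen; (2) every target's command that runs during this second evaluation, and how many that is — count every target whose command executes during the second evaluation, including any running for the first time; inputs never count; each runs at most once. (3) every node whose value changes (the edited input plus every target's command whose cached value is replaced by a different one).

First demand of the output computes:
  sync.gen = neg(-4) = 4
  trace.gen = sub(4, 9) = -5

After the edit, cleaning proceeds:
  trace.gen: a read changed (stats.txt 9->-8) — executes, giving 12.

Demanding trace.gen again yields 12.
1 target commands run: trace.gen.
The nodes whose values change: stats.txt, trace.gen.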